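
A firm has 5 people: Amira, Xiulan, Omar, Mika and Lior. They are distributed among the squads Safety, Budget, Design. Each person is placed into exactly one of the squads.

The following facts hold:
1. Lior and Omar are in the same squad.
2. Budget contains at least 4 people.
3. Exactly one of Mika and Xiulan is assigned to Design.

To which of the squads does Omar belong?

Omar: Budget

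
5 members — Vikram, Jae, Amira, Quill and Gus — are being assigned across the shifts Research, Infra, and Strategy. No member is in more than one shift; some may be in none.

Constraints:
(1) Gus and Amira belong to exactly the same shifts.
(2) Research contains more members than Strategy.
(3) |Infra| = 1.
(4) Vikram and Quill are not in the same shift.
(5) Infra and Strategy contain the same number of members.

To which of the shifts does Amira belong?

Amira: Research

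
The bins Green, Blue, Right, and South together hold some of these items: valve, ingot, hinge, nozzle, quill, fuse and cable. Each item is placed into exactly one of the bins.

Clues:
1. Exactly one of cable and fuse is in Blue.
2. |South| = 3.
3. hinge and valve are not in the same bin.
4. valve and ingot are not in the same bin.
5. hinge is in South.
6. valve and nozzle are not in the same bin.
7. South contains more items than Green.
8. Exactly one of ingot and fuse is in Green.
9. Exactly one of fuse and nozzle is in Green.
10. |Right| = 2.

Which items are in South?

South = {hinge, ingot, nozzle}

From (5): hinge ∈ South.
(3): valve ∉ South.
Suppose ingot ∉ South: no assignment then satisfies all the clues, so ingot ∈ South.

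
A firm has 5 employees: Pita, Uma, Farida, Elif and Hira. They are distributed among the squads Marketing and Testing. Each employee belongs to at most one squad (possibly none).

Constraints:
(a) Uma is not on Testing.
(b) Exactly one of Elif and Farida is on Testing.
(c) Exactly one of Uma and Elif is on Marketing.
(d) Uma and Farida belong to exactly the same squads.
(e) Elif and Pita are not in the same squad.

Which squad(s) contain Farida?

From (a): Uma ∉ Testing.
(d): Farida matches Uma: Farida ∉ Testing.
(b) (exactly one): Elif ∈ Testing.
(c) (exactly one): Uma ∈ Marketing.
(d): Farida matches Uma: Farida ∈ Marketing.
(e): Pita ∉ Testing.

Farida: Marketing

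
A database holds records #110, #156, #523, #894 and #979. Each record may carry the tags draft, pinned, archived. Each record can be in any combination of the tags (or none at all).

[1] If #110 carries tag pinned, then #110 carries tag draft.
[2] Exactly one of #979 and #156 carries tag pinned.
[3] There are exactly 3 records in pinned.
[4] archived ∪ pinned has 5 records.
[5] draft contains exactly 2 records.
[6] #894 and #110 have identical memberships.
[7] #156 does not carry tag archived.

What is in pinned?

From (7): #156 ∉ archived.
Suppose #110 ∉ pinned: no assignment then satisfies all the clues, so #110 ∈ pinned.

pinned = {#110, #156, #894}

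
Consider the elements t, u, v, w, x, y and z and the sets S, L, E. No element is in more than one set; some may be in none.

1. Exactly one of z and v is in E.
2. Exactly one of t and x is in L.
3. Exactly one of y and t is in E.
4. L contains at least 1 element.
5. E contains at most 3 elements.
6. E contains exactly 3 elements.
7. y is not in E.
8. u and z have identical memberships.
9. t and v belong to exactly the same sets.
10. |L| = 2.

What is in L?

From (7): y ∉ E.
(3) (exactly one): t ∈ E.
(9): v matches t: v ∉ S.
(9): v matches t: v ∉ L.
(9): v matches t: v ∈ E.
(1) (exactly one): z ∉ E.
(2) (exactly one): x ∈ L.
(8): u matches z: u ∉ E.
(6): only 3 candidates remain for E, so all are in.
Suppose u ∈ L: no assignment then satisfies all the clues, so u ∉ L.

L = {x, y}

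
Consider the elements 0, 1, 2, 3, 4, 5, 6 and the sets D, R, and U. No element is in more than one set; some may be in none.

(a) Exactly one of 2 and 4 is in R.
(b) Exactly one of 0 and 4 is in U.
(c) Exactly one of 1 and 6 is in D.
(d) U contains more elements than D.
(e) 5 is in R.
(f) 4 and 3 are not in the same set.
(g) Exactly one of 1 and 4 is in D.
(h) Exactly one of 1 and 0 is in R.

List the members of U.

U = {4, 6}

From (e): 5 ∈ R.
Suppose 0 ∈ U: no assignment then satisfies all the clues, so 0 ∉ U.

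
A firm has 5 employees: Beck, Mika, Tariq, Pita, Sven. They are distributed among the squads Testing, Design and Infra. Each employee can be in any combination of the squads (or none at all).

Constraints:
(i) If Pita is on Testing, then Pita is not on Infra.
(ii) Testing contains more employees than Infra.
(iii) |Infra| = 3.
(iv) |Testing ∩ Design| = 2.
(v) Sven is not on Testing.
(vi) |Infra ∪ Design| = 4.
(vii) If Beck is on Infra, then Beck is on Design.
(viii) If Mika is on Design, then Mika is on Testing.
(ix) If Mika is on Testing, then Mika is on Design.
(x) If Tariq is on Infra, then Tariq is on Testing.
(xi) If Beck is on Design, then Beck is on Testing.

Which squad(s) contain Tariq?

Tariq: Infra, Testing

From (v): Sven ∉ Testing.
Suppose Tariq ∉ Testing: no assignment then satisfies all the clues, so Tariq ∈ Testing.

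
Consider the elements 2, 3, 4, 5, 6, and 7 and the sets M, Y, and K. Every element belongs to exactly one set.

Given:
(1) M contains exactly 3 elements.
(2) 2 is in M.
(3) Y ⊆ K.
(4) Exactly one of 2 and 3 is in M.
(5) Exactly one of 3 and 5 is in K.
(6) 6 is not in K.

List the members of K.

K = {3, 4, 7}

From (2): 2 ∈ M.
From (6): 6 ∉ K.
(3) contrapositive: 6 ∉ Y.
(4) (exactly one): 3 ∉ M.
Only one set left: 6 ∈ M.
Suppose 3 ∉ K: no assignment then satisfies all the clues, so 3 ∈ K.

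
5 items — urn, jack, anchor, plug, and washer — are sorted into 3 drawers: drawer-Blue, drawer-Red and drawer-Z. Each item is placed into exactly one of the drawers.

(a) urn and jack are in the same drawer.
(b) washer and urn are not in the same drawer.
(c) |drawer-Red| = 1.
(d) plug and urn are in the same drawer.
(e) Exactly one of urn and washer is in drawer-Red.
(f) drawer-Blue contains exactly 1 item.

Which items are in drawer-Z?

drawer-Z = {jack, plug, urn}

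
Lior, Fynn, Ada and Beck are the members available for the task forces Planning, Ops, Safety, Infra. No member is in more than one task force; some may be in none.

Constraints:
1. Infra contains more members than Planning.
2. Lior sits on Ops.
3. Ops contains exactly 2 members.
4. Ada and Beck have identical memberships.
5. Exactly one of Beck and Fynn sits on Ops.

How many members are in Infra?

2

From (2): Lior ∈ Ops.
Suppose Fynn ∈ Planning: no assignment then satisfies all the clues, so Fynn ∉ Planning.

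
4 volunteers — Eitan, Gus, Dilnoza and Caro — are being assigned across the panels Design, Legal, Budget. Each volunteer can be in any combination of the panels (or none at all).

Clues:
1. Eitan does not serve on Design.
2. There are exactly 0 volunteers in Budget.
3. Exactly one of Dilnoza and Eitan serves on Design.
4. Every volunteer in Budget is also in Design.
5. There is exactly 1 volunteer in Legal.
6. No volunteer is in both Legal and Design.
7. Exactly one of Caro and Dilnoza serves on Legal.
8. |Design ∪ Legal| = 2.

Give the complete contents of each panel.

Design = {Dilnoza}; Legal = {Caro}; Budget = {}

From (1): Eitan ∉ Design.
(2): Budget already has 0, so the rest are out.
(3) (exactly one): Dilnoza ∈ Design.
(6) (disjoint): Dilnoza ∉ Legal.
(7) (exactly one): Caro ∈ Legal.
(5): Legal already has 1, so the rest are out.
(6) (disjoint): Caro ∉ Design.
Suppose Gus ∈ Design: no assignment then satisfies all the clues, so Gus ∉ Design.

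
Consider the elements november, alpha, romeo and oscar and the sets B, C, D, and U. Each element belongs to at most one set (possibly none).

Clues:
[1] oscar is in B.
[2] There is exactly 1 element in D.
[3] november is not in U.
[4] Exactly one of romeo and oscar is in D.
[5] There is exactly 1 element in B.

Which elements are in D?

D = {romeo}

From (1): oscar ∈ B.
From (3): november ∉ U.
(4) (exactly one): romeo ∈ D.
(5): B already has 1, so the rest are out.
(2): D already has 1, so the rest are out.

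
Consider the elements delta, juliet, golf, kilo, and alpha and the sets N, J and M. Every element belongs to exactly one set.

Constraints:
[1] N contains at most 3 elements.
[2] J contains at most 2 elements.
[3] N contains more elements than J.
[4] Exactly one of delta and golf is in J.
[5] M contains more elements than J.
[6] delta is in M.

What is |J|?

1

From (6): delta ∈ M.
(4) (exactly one): golf ∈ J.
Suppose juliet ∈ J: no assignment then satisfies all the clues, so juliet ∉ J.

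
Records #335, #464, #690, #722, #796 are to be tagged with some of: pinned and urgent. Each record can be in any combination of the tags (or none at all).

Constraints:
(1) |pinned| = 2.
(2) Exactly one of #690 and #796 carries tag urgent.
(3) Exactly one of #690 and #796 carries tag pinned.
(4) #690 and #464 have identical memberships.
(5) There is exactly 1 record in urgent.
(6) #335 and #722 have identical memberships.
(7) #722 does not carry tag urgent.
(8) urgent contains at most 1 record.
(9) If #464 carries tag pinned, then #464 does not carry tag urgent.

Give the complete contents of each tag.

pinned = {#464, #690}; urgent = {#796}

From (7): #722 ∉ urgent.
(6): #335 matches #722: #335 ∉ urgent.
Suppose #335 ∈ pinned: no assignment then satisfies all the clues, so #335 ∉ pinned.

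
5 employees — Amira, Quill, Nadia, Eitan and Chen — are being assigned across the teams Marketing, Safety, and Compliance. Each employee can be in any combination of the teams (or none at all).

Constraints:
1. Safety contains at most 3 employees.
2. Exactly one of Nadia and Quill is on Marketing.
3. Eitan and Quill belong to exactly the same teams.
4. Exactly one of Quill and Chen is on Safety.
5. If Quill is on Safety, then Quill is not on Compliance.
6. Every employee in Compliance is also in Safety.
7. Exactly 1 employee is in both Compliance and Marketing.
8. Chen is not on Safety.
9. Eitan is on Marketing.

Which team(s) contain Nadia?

Nadia: none

From (8): Chen ∉ Safety.
From (9): Eitan ∈ Marketing.
(3): Quill matches Eitan: Quill ∈ Marketing.
(4) (exactly one): Quill ∈ Safety.
(5): Quill ∉ Compliance.
(6) contrapositive: Chen ∉ Compliance.
(2) (exactly one): Nadia ∉ Marketing.
(3): Eitan matches Quill: Eitan ∈ Safety.
(3): Eitan matches Quill: Eitan ∉ Compliance.
Suppose Nadia ∈ Safety: no assignment then satisfies all the clues, so Nadia ∉ Safety.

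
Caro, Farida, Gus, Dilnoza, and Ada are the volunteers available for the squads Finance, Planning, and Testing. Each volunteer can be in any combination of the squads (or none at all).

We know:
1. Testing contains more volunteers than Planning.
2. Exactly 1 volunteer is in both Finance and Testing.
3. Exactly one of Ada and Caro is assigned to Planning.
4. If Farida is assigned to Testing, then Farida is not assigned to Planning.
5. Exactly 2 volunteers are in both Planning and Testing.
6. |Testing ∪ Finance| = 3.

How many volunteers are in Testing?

3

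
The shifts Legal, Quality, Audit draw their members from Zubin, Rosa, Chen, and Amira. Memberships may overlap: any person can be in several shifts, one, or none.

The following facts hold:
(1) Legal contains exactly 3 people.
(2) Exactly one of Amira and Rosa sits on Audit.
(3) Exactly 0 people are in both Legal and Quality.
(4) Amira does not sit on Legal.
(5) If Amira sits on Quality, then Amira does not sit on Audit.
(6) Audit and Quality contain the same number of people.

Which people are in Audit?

From (4): Amira ∉ Legal.
(1): only 3 candidates remain for Legal, so all are in.
Suppose Zubin ∈ Audit: no assignment then satisfies all the clues, so Zubin ∉ Audit.

Audit = {Rosa}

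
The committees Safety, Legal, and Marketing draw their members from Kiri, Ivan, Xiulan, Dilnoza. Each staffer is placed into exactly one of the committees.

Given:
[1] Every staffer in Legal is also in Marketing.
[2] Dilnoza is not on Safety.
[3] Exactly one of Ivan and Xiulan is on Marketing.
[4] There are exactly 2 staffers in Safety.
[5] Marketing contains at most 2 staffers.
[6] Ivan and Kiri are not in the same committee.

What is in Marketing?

Marketing = {Dilnoza, Ivan}

From (2): Dilnoza ∉ Safety.
Suppose Kiri ∈ Marketing: no assignment then satisfies all the clues, so Kiri ∉ Marketing.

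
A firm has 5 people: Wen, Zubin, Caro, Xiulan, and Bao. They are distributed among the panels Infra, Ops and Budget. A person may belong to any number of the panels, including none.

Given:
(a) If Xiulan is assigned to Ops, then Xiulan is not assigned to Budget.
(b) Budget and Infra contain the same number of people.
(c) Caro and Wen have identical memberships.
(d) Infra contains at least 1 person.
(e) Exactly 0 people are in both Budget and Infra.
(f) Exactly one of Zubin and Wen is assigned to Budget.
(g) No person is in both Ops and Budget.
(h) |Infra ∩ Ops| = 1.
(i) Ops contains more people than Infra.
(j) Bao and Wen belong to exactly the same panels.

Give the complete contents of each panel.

Infra = {Xiulan}; Ops = {Bao, Caro, Wen, Xiulan}; Budget = {Zubin}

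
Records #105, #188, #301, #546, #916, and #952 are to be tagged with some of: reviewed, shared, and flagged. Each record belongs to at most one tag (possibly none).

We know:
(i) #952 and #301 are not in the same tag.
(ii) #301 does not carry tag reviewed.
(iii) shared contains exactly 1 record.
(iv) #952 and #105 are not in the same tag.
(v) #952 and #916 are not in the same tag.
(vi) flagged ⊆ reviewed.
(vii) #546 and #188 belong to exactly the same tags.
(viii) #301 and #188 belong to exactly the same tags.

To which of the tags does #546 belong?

From (ii): #301 ∉ reviewed.
(vi) contrapositive: #301 ∉ flagged.
(viii): #188 matches #301: #188 ∉ reviewed.
(viii): #188 matches #301: #188 ∉ flagged.
(vii): #546 matches #188: #546 ∉ reviewed.
(vii): #546 matches #188: #546 ∉ flagged.
Suppose #546 ∈ shared: no assignment then satisfies all the clues, so #546 ∉ shared.

#546: none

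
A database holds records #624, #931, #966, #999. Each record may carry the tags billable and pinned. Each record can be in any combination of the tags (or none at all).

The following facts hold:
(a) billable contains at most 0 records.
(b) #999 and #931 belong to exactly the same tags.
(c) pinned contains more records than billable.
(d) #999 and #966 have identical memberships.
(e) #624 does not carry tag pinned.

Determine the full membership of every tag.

billable = {}; pinned = {#931, #966, #999}

From (e): #624 ∉ pinned.
(a): billable already has 0, so the rest are out.
Suppose #931 ∉ pinned: no assignment then satisfies all the clues, so #931 ∈ pinned.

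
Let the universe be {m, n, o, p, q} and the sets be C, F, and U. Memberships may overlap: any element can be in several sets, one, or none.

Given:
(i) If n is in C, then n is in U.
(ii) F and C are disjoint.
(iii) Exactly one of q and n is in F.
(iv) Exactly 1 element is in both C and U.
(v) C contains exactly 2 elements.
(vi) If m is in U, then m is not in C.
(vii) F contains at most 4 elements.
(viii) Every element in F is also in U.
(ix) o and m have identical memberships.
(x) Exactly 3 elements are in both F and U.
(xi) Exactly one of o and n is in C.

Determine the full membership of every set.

C = {n, p}; F = {m, o, q}; U = {m, n, o, q}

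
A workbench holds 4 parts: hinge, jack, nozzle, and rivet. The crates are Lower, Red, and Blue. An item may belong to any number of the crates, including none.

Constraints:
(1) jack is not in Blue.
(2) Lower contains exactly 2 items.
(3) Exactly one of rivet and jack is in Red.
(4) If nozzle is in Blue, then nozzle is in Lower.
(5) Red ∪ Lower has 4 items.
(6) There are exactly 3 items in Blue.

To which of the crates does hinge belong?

hinge: Blue, Red

From (1): jack ∉ Blue.
(6): only 3 candidates remain for Blue, so all are in.
(4): nozzle ∈ Lower.
Suppose hinge ∈ Lower: no assignment then satisfies all the clues, so hinge ∉ Lower.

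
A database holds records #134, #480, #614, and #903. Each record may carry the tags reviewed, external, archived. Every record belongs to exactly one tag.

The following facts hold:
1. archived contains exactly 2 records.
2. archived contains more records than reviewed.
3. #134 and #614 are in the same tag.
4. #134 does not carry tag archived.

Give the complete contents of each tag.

From (4): #134 ∉ archived.
(3): #614 matches #134: #614 ∉ archived.
(1): only 2 candidates remain for archived, so all are in.
Suppose #134 ∈ reviewed: no assignment then satisfies all the clues, so #134 ∉ reviewed.

reviewed = {}; external = {#134, #614}; archived = {#480, #903}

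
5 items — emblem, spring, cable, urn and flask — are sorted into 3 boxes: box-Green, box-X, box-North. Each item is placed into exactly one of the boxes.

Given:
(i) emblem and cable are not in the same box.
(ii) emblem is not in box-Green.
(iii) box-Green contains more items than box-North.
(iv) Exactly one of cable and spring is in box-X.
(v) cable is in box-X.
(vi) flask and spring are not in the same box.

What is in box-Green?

box-Green = {spring, urn}

From (ii): emblem ∉ box-Green.
From (v): cable ∈ box-X.
(i): emblem ∉ box-X.
(iv) (exactly one): spring ∉ box-X.
Only one box left: emblem ∈ box-North.
Suppose spring ∉ box-Green: no assignment then satisfies all the clues, so spring ∈ box-Green.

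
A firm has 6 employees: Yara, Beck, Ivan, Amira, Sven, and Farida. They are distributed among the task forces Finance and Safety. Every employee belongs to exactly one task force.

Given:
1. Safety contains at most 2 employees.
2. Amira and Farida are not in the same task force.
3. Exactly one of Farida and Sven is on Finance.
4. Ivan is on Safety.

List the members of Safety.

From (4): Ivan ∈ Safety.
Suppose Yara ∈ Safety: no assignment then satisfies all the clues, so Yara ∉ Safety.

Safety = {Farida, Ivan}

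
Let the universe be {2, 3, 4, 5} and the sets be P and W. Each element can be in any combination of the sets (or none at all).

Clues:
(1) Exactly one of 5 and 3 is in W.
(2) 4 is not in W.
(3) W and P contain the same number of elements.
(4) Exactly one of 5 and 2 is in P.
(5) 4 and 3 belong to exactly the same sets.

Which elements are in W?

W = {5}

From (2): 4 ∉ W.
(5): 3 matches 4: 3 ∉ W.
(1) (exactly one): 5 ∈ W.
Suppose 2 ∈ W: no assignment then satisfies all the clues, so 2 ∉ W.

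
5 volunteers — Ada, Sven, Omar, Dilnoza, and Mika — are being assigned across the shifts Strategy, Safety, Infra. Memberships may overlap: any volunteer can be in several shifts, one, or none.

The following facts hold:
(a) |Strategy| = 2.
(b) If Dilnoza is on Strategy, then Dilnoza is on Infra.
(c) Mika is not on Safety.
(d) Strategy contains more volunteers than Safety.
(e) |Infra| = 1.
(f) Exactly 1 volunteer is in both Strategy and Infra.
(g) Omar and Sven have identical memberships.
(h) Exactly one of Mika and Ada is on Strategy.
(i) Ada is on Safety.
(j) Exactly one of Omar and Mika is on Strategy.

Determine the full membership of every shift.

Strategy = {Dilnoza, Mika}; Safety = {Ada}; Infra = {Dilnoza}

From (c): Mika ∉ Safety.
From (i): Ada ∈ Safety.
Suppose Ada ∈ Strategy: no assignment then satisfies all the clues, so Ada ∉ Strategy.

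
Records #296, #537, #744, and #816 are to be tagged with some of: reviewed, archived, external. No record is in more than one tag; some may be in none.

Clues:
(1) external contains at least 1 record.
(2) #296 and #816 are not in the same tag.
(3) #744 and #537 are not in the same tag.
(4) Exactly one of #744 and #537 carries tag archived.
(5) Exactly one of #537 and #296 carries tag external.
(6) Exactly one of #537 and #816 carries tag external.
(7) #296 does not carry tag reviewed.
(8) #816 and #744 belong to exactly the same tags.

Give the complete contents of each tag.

reviewed = {}; archived = {#744, #816}; external = {#537}

From (7): #296 ∉ reviewed.
Suppose #296 ∈ archived: no assignment then satisfies all the clues, so #296 ∉ archived.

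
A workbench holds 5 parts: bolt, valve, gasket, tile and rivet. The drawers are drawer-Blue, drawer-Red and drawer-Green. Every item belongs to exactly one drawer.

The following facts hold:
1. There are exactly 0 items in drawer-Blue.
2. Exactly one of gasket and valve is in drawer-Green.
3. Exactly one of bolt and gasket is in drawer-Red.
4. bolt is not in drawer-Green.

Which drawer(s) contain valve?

From (4): bolt ∉ drawer-Green.
(1): drawer-Blue already has 0, so the rest are out.
Only one drawer left: bolt ∈ drawer-Red.
(3) (exactly one): gasket ∉ drawer-Red.
Only one drawer left: gasket ∈ drawer-Green.
(2) (exactly one): valve ∉ drawer-Green.
Only one drawer left: valve ∈ drawer-Red.

valve: drawer-Red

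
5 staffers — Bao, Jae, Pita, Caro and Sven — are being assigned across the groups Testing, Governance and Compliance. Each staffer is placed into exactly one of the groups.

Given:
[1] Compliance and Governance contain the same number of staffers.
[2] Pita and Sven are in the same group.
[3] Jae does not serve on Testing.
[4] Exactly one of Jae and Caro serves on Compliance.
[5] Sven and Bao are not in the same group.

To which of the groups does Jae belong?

Jae: Compliance

From (3): Jae ∉ Testing.
Suppose Jae ∈ Governance: no assignment then satisfies all the clues, so Jae ∉ Governance.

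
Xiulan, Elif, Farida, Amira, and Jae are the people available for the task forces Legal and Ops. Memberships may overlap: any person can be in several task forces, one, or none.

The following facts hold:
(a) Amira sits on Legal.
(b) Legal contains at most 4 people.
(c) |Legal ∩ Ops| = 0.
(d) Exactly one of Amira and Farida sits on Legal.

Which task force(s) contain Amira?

From (a): Amira ∈ Legal.
(d) (exactly one): Farida ∉ Legal.
Suppose Amira ∈ Ops: no assignment then satisfies all the clues, so Amira ∉ Ops.

Amira: Legal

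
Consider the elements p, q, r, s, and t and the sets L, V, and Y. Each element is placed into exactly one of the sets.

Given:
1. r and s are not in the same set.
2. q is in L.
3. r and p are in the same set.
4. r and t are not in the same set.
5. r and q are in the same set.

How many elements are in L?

3

From (2): q ∈ L.
(5): r matches q: r ∈ L.
(1): s ∉ L.
(3): p matches r: p ∈ L.
(4): t ∉ L.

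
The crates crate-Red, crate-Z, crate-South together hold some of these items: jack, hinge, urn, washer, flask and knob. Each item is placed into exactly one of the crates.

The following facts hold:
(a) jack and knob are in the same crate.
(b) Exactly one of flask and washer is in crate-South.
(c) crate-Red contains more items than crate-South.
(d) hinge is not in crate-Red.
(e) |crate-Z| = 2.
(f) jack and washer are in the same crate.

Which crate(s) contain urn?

From (d): hinge ∉ crate-Red.
Suppose urn ∈ crate-Red: no assignment then satisfies all the clues, so urn ∉ crate-Red.

urn: crate-Z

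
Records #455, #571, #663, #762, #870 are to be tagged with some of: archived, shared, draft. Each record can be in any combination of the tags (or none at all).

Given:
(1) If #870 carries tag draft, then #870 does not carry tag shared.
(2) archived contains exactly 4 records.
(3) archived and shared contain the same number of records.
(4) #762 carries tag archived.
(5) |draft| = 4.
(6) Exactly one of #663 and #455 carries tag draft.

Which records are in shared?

shared = {#455, #571, #663, #762}

From (4): #762 ∈ archived.
Suppose #455 ∉ shared: no assignment then satisfies all the clues, so #455 ∈ shared.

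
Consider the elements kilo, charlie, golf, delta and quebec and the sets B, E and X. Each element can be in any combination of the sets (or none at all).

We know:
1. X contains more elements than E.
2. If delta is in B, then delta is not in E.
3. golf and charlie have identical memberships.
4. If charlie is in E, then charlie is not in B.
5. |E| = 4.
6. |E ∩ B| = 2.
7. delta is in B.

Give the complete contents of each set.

From (7): delta ∈ B.
(2): delta ∉ E.
(5): only 4 candidates remain for E, so all are in.
(4): charlie ∉ B.
(3): golf matches charlie: golf ∉ B.
Suppose kilo ∉ B: no assignment then satisfies all the clues, so kilo ∈ B.

B = {delta, kilo, quebec}; E = {charlie, golf, kilo, quebec}; X = {charlie, delta, golf, kilo, quebec}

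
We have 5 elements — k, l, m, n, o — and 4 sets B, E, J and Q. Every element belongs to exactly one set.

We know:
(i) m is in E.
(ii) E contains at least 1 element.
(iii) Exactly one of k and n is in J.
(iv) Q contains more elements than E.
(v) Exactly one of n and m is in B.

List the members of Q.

Q = {l, o}

From (i): m ∈ E.
(v) (exactly one): n ∈ B.
(iii) (exactly one): k ∈ J.
Suppose l ∉ Q: no assignment then satisfies all the clues, so l ∈ Q.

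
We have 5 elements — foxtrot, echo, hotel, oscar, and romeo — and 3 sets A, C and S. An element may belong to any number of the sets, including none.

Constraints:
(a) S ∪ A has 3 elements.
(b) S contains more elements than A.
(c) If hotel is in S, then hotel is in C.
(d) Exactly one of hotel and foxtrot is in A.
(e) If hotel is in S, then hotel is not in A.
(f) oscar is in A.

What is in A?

A = {foxtrot, oscar}

From (f): oscar ∈ A.
Suppose foxtrot ∉ A: no assignment then satisfies all the clues, so foxtrot ∈ A.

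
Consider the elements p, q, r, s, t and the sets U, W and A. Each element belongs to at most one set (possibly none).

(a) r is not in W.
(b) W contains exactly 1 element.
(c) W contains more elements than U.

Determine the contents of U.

From (a): r ∉ W.
Suppose p ∈ U: no assignment then satisfies all the clues, so p ∉ U.

U = {}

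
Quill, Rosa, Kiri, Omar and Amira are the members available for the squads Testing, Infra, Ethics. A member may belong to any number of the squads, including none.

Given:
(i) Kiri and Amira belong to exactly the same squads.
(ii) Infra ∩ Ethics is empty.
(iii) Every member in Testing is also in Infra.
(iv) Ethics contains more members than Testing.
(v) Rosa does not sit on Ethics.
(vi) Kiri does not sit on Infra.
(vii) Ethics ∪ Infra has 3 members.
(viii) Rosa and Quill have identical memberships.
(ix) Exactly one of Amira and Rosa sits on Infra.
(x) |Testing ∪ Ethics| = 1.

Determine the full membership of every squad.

Testing = {}; Infra = {Quill, Rosa}; Ethics = {Omar}

From (v): Rosa ∉ Ethics.
From (vi): Kiri ∉ Infra.
(i): Amira matches Kiri: Amira ∉ Infra.
(iii) contrapositive: Kiri ∉ Testing.
(iii) contrapositive: Amira ∉ Testing.
(viii): Quill matches Rosa: Quill ∉ Ethics.
(ix) (exactly one): Rosa ∈ Infra.
(viii): Quill matches Rosa: Quill ∈ Infra.
Suppose Quill ∈ Testing: no assignment then satisfies all the clues, so Quill ∉ Testing.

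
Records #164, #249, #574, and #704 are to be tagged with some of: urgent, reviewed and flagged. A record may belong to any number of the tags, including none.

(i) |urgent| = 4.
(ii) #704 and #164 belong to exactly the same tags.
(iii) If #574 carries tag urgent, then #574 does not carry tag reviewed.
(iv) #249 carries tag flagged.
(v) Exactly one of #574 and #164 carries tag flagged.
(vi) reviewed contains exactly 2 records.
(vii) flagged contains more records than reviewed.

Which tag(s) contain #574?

#574: urgent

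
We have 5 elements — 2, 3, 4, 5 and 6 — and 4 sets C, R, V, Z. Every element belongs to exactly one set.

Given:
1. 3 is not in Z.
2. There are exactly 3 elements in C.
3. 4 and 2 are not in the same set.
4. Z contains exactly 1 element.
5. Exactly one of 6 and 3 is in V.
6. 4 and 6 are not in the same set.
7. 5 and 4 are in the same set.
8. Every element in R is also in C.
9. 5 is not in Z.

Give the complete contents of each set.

C = {3, 4, 5}; R = {}; V = {6}; Z = {2}

From (1): 3 ∉ Z.
From (9): 5 ∉ Z.
(7): 4 matches 5: 4 ∉ Z.
Suppose 2 ∈ C: no assignment then satisfies all the clues, so 2 ∉ C.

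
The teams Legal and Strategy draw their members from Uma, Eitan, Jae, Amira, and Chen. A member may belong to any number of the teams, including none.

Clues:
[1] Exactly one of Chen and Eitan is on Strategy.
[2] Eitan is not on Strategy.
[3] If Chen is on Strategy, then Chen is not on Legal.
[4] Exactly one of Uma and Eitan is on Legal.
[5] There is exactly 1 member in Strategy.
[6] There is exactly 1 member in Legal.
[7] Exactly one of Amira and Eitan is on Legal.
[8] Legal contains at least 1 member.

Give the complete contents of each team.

Legal = {Eitan}; Strategy = {Chen}

From (2): Eitan ∉ Strategy.
(1) (exactly one): Chen ∈ Strategy.
(3): Chen ∉ Legal.
(5): Strategy already has 1, so the rest are out.
Suppose Uma ∈ Legal: no assignment then satisfies all the clues, so Uma ∉ Legal.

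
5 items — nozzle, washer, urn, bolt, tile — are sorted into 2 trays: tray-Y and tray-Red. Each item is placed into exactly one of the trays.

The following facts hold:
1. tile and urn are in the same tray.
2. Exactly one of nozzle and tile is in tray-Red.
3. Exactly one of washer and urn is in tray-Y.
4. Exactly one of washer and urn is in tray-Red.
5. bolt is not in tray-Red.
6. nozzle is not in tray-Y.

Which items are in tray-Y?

tray-Y = {bolt, tile, urn}

From (5): bolt ∉ tray-Red.
From (6): nozzle ∉ tray-Y.
Only one tray left: nozzle ∈ tray-Red.
Only one tray left: bolt ∈ tray-Y.
(2) (exactly one): tile ∉ tray-Red.
Only one tray left: tile ∈ tray-Y.
(1): urn matches tile: urn ∈ tray-Y.
(3) (exactly one): washer ∉ tray-Y.
(4) (exactly one): washer ∈ tray-Red.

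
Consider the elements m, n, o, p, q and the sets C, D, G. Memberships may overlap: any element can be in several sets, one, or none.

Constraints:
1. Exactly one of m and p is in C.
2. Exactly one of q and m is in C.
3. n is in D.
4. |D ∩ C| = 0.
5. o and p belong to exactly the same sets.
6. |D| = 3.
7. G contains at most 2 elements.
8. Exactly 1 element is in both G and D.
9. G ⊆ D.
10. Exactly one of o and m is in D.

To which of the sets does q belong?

q: none

From (3): n ∈ D.
Suppose q ∈ C: no assignment then satisfies all the clues, so q ∉ C.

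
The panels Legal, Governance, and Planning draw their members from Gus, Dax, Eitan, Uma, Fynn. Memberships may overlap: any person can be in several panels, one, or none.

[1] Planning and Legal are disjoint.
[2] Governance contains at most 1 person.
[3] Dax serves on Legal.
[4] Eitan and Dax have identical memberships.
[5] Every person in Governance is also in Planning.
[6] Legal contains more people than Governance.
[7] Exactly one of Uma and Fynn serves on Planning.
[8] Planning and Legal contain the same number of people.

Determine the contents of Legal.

Legal = {Dax, Eitan}

From (3): Dax ∈ Legal.
(1) (disjoint): Dax ∉ Planning.
(4): Eitan matches Dax: Eitan ∈ Legal.
(4): Eitan matches Dax: Eitan ∉ Planning.
(5) contrapositive: Dax ∉ Governance.
(5) contrapositive: Eitan ∉ Governance.
Suppose Gus ∈ Legal: no assignment then satisfies all the clues, so Gus ∉ Legal.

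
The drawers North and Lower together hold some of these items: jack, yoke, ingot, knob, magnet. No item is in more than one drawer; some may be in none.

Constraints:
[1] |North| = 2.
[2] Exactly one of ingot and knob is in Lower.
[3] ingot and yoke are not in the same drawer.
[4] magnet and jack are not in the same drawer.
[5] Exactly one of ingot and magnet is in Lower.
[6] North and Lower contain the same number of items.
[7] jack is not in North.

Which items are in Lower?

From (7): jack ∉ North.
Suppose jack ∉ Lower: no assignment then satisfies all the clues, so jack ∈ Lower.

Lower = {ingot, jack}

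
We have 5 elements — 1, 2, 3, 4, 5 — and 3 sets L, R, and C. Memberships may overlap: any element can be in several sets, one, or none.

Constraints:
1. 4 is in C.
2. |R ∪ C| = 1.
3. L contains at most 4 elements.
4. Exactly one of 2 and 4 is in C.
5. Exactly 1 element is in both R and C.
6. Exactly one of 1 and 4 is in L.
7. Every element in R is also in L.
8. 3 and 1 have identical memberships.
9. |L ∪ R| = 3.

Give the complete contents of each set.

From (1): 4 ∈ C.
(4) (exactly one): 2 ∉ C.
Suppose 1 ∈ L: no assignment then satisfies all the clues, so 1 ∉ L.

L = {2, 4, 5}; R = {4}; C = {4}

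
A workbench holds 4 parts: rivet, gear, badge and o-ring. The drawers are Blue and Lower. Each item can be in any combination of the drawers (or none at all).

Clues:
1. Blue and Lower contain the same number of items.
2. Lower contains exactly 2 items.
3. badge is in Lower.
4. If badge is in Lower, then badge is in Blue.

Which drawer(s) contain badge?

From (3): badge ∈ Lower.
(4): badge ∈ Blue.

badge: Blue, Lower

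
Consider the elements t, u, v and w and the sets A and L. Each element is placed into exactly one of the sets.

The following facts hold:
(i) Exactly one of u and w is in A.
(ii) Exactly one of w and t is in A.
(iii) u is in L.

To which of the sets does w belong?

w: A

From (iii): u ∈ L.
(i) (exactly one): w ∈ A.
(ii) (exactly one): t ∉ A.
Only one set left: t ∈ L.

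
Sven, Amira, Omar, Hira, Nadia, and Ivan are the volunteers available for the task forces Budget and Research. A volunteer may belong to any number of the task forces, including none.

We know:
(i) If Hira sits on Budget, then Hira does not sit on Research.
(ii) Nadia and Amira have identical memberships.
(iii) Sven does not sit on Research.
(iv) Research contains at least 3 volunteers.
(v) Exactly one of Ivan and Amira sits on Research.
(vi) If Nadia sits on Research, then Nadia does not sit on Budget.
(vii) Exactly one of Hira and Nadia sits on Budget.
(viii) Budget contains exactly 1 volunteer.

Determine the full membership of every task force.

From (iii): Sven ∉ Research.
Suppose Sven ∈ Budget: no assignment then satisfies all the clues, so Sven ∉ Budget.

Budget = {Hira}; Research = {Amira, Nadia, Omar}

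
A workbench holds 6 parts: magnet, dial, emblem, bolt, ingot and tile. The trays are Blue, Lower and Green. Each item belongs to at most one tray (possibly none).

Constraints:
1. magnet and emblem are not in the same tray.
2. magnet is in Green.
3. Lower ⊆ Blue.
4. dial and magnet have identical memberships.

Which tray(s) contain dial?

dial: Green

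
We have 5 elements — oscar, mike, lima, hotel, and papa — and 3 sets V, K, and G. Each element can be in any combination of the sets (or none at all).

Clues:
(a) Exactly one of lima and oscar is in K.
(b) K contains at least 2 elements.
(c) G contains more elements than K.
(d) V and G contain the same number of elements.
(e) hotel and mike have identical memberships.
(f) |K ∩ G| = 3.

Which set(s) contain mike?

mike: G, K, V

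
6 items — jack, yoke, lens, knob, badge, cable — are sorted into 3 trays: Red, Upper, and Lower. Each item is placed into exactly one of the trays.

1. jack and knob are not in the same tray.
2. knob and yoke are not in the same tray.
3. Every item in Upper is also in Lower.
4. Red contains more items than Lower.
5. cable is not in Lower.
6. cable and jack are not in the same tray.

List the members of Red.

Red = {badge, cable, knob, lens}

From (5): cable ∉ Lower.
(3) contrapositive: cable ∉ Upper.
Only one tray left: cable ∈ Red.
(6): jack ∉ Red.
Suppose yoke ∈ Red: no assignment then satisfies all the clues, so yoke ∉ Red.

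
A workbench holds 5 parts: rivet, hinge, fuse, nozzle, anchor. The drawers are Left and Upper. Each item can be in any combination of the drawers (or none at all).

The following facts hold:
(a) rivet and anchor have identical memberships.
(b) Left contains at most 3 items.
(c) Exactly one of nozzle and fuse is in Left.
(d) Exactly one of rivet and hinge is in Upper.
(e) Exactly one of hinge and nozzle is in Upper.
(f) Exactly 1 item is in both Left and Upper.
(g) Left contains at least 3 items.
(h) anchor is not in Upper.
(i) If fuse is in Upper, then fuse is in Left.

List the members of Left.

Left = {anchor, fuse, rivet}

From (h): anchor ∉ Upper.
(a): rivet matches anchor: rivet ∉ Upper.
(d) (exactly one): hinge ∈ Upper.
(e) (exactly one): nozzle ∉ Upper.
Suppose rivet ∉ Left: no assignment then satisfies all the clues, so rivet ∈ Left.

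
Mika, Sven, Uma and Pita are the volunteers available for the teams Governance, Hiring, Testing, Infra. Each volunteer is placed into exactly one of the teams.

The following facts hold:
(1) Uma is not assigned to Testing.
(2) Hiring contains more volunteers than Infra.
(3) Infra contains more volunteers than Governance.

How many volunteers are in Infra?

1

From (1): Uma ∉ Testing.
Suppose Mika ∈ Governance: no assignment then satisfies all the clues, so Mika ∉ Governance.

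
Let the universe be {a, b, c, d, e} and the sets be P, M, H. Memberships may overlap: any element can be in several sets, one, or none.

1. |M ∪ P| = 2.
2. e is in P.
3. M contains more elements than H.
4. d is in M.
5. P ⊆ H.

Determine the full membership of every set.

P = {e}; M = {d, e}; H = {e}

From (2): e ∈ P.
From (4): d ∈ M.
(5) with e ∈ P: e ∈ H.
Suppose a ∈ P: no assignment then satisfies all the clues, so a ∉ P.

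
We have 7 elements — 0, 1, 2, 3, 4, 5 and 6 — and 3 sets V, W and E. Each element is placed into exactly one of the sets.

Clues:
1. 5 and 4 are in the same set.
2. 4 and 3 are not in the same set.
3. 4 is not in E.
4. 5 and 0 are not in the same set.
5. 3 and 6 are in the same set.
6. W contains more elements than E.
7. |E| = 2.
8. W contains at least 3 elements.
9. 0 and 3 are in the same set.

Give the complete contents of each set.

V = {4, 5}; W = {0, 3, 6}; E = {1, 2}

From (3): 4 ∉ E.
(1): 5 matches 4: 5 ∉ E.
Suppose 0 ∈ V: no assignment then satisfies all the clues, so 0 ∉ V.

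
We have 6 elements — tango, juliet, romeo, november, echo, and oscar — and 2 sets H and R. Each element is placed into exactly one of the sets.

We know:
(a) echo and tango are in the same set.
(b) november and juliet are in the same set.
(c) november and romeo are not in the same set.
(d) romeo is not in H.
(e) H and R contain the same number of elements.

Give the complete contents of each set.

H = {juliet, november, oscar}; R = {echo, romeo, tango}

From (d): romeo ∉ H.
Only one set left: romeo ∈ R.
(c): november ∉ R.
Only one set left: november ∈ H.
(b): juliet matches november: juliet ∈ H.
Suppose tango ∈ H: no assignment then satisfies all the clues, so tango ∉ H.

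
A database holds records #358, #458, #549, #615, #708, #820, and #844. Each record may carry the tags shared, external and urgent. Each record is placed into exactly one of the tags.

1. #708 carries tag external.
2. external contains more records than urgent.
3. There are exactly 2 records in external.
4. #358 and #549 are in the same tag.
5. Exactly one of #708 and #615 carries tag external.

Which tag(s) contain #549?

From (1): #708 ∈ external.
(5) (exactly one): #615 ∉ external.
Suppose #549 ∉ shared: no assignment then satisfies all the clues, so #549 ∈ shared.

#549: shared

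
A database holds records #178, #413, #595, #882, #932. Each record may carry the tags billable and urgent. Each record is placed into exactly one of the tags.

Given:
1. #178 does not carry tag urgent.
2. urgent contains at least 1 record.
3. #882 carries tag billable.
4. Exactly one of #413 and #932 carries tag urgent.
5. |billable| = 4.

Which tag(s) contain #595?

From (1): #178 ∉ urgent.
From (3): #882 ∈ billable.
Only one tag left: #178 ∈ billable.
Suppose #595 ∉ billable: no assignment then satisfies all the clues, so #595 ∈ billable.

#595: billable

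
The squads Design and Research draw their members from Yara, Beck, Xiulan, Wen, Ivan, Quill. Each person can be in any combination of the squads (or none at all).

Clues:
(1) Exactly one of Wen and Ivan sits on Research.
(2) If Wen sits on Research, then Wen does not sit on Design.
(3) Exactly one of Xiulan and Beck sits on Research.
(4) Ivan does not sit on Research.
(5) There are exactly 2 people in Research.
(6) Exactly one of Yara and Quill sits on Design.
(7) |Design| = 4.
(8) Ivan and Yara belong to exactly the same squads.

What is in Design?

Design = {Beck, Ivan, Xiulan, Yara}

From (4): Ivan ∉ Research.
(1) (exactly one): Wen ∈ Research.
(2): Wen ∉ Design.
(8): Yara matches Ivan: Yara ∉ Research.
Suppose Yara ∉ Design: no assignment then satisfies all the clues, so Yara ∈ Design.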